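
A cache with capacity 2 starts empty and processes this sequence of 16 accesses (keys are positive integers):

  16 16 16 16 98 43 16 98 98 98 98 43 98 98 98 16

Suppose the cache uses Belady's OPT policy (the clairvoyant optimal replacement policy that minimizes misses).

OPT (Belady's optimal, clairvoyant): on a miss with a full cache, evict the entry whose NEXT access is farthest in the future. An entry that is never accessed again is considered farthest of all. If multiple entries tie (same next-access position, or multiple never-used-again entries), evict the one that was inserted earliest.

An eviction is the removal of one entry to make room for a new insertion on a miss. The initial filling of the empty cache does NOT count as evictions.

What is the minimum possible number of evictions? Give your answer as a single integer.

OPT (Belady) simulation (capacity=2):
  1. access 16: MISS. Cache: [16]
  2. access 16: HIT. Next use of 16: step 3. Cache: [16]
  3. access 16: HIT. Next use of 16: step 4. Cache: [16]
  4. access 16: HIT. Next use of 16: step 7. Cache: [16]
  5. access 98: MISS. Cache: [16 98]
  6. access 43: MISS, evict 98 (next use: step 8). Cache: [16 43]
  7. access 16: HIT. Next use of 16: step 16. Cache: [16 43]
  8. access 98: MISS, evict 16 (next use: step 16). Cache: [43 98]
  9. access 98: HIT. Next use of 98: step 10. Cache: [43 98]
  10. access 98: HIT. Next use of 98: step 11. Cache: [43 98]
  11. access 98: HIT. Next use of 98: step 13. Cache: [43 98]
  12. access 43: HIT. Next use of 43: never. Cache: [43 98]
  13. access 98: HIT. Next use of 98: step 14. Cache: [43 98]
  14. access 98: HIT. Next use of 98: step 15. Cache: [43 98]
  15. access 98: HIT. Next use of 98: never. Cache: [43 98]
  16. access 16: MISS, evict 43 (next use: never). Cache: [98 16]
Total: 11 hits, 5 misses, 3 evictions

Answer: 3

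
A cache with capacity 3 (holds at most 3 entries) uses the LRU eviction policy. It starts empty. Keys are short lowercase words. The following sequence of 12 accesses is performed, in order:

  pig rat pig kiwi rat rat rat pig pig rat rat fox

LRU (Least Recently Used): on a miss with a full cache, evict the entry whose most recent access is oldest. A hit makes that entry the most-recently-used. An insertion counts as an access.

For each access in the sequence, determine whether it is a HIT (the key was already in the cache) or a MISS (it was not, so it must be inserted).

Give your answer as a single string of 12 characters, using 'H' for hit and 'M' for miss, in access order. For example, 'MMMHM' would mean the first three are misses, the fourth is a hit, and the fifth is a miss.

Answer: MMHMHHHHHHHM

Derivation:
LRU simulation (capacity=3):
  1. access pig: MISS. Cache (LRU->MRU): [pig]
  2. access rat: MISS. Cache (LRU->MRU): [pig rat]
  3. access pig: HIT. Cache (LRU->MRU): [rat pig]
  4. access kiwi: MISS. Cache (LRU->MRU): [rat pig kiwi]
  5. access rat: HIT. Cache (LRU->MRU): [pig kiwi rat]
  6. access rat: HIT. Cache (LRU->MRU): [pig kiwi rat]
  7. access rat: HIT. Cache (LRU->MRU): [pig kiwi rat]
  8. access pig: HIT. Cache (LRU->MRU): [kiwi rat pig]
  9. access pig: HIT. Cache (LRU->MRU): [kiwi rat pig]
  10. access rat: HIT. Cache (LRU->MRU): [kiwi pig rat]
  11. access rat: HIT. Cache (LRU->MRU): [kiwi pig rat]
  12. access fox: MISS, evict kiwi. Cache (LRU->MRU): [pig rat fox]
Total: 8 hits, 4 misses, 1 evictions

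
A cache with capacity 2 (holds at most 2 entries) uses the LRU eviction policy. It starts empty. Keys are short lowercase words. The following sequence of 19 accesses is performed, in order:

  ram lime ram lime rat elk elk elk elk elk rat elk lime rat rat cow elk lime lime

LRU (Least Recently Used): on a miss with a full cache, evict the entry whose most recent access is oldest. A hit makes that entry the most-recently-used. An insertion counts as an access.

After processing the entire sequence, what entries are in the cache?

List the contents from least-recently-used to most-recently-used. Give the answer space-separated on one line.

LRU simulation (capacity=2):
  1. access ram: MISS. Cache (LRU->MRU): [ram]
  2. access lime: MISS. Cache (LRU->MRU): [ram lime]
  3. access ram: HIT. Cache (LRU->MRU): [lime ram]
  4. access lime: HIT. Cache (LRU->MRU): [ram lime]
  5. access rat: MISS, evict ram. Cache (LRU->MRU): [lime rat]
  6. access elk: MISS, evict lime. Cache (LRU->MRU): [rat elk]
  7. access elk: HIT. Cache (LRU->MRU): [rat elk]
  8. access elk: HIT. Cache (LRU->MRU): [rat elk]
  9. access elk: HIT. Cache (LRU->MRU): [rat elk]
  10. access elk: HIT. Cache (LRU->MRU): [rat elk]
  11. access rat: HIT. Cache (LRU->MRU): [elk rat]
  12. access elk: HIT. Cache (LRU->MRU): [rat elk]
  13. access lime: MISS, evict rat. Cache (LRU->MRU): [elk lime]
  14. access rat: MISS, evict elk. Cache (LRU->MRU): [lime rat]
  15. access rat: HIT. Cache (LRU->MRU): [lime rat]
  16. access cow: MISS, evict lime. Cache (LRU->MRU): [rat cow]
  17. access elk: MISS, evict rat. Cache (LRU->MRU): [cow elk]
  18. access lime: MISS, evict cow. Cache (LRU->MRU): [elk lime]
  19. access lime: HIT. Cache (LRU->MRU): [elk lime]
Total: 10 hits, 9 misses, 7 evictions

Answer: elk lime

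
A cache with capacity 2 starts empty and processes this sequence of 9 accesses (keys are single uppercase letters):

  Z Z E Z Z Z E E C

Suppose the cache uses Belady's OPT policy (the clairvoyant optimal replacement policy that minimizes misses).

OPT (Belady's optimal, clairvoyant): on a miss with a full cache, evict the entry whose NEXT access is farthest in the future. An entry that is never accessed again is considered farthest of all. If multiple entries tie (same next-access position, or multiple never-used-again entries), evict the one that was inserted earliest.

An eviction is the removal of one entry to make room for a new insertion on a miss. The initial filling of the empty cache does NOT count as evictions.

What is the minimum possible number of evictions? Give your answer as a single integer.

Answer: 1

Derivation:
OPT (Belady) simulation (capacity=2):
  1. access Z: MISS. Cache: [Z]
  2. access Z: HIT. Next use of Z: step 4. Cache: [Z]
  3. access E: MISS. Cache: [Z E]
  4. access Z: HIT. Next use of Z: step 5. Cache: [Z E]
  5. access Z: HIT. Next use of Z: step 6. Cache: [Z E]
  6. access Z: HIT. Next use of Z: never. Cache: [Z E]
  7. access E: HIT. Next use of E: step 8. Cache: [Z E]
  8. access E: HIT. Next use of E: never. Cache: [Z E]
  9. access C: MISS, evict Z (next use: never). Cache: [E C]
Total: 6 hits, 3 misses, 1 evictions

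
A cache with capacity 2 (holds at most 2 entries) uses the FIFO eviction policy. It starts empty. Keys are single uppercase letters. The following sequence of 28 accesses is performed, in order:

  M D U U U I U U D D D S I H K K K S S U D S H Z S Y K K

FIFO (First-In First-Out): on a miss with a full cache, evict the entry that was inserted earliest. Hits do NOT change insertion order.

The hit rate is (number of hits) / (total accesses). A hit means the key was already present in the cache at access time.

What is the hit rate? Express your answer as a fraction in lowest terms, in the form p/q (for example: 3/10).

FIFO simulation (capacity=2):
  1. access M: MISS. Cache (old->new): [M]
  2. access D: MISS. Cache (old->new): [M D]
  3. access U: MISS, evict M. Cache (old->new): [D U]
  4. access U: HIT. Cache (old->new): [D U]
  5. access U: HIT. Cache (old->new): [D U]
  6. access I: MISS, evict D. Cache (old->new): [U I]
  7. access U: HIT. Cache (old->new): [U I]
  8. access U: HIT. Cache (old->new): [U I]
  9. access D: MISS, evict U. Cache (old->new): [I D]
  10. access D: HIT. Cache (old->new): [I D]
  11. access D: HIT. Cache (old->new): [I D]
  12. access S: MISS, evict I. Cache (old->new): [D S]
  13. access I: MISS, evict D. Cache (old->new): [S I]
  14. access H: MISS, evict S. Cache (old->new): [I H]
  15. access K: MISS, evict I. Cache (old->new): [H K]
  16. access K: HIT. Cache (old->new): [H K]
  17. access K: HIT. Cache (old->new): [H K]
  18. access S: MISS, evict H. Cache (old->new): [K S]
  19. access S: HIT. Cache (old->new): [K S]
  20. access U: MISS, evict K. Cache (old->new): [S U]
  21. access D: MISS, evict S. Cache (old->new): [U D]
  22. access S: MISS, evict U. Cache (old->new): [D S]
  23. access H: MISS, evict D. Cache (old->new): [S H]
  24. access Z: MISS, evict S. Cache (old->new): [H Z]
  25. access S: MISS, evict H. Cache (old->new): [Z S]
  26. access Y: MISS, evict Z. Cache (old->new): [S Y]
  27. access K: MISS, evict S. Cache (old->new): [Y K]
  28. access K: HIT. Cache (old->new): [Y K]
Total: 10 hits, 18 misses, 16 evictions

Hit rate = 10/28 = 5/14

Answer: 5/14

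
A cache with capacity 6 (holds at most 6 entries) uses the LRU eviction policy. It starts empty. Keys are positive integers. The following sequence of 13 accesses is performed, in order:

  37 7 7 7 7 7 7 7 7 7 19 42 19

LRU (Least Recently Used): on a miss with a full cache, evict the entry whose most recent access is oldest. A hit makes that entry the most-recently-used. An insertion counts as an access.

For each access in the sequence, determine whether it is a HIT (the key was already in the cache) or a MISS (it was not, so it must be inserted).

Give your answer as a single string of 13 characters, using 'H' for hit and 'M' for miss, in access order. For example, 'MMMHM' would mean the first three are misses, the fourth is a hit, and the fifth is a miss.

LRU simulation (capacity=6):
  1. access 37: MISS. Cache (LRU->MRU): [37]
  2. access 7: MISS. Cache (LRU->MRU): [37 7]
  3. access 7: HIT. Cache (LRU->MRU): [37 7]
  4. access 7: HIT. Cache (LRU->MRU): [37 7]
  5. access 7: HIT. Cache (LRU->MRU): [37 7]
  6. access 7: HIT. Cache (LRU->MRU): [37 7]
  7. access 7: HIT. Cache (LRU->MRU): [37 7]
  8. access 7: HIT. Cache (LRU->MRU): [37 7]
  9. access 7: HIT. Cache (LRU->MRU): [37 7]
  10. access 7: HIT. Cache (LRU->MRU): [37 7]
  11. access 19: MISS. Cache (LRU->MRU): [37 7 19]
  12. access 42: MISS. Cache (LRU->MRU): [37 7 19 42]
  13. access 19: HIT. Cache (LRU->MRU): [37 7 42 19]
Total: 9 hits, 4 misses, 0 evictions

Answer: MMHHHHHHHHMMH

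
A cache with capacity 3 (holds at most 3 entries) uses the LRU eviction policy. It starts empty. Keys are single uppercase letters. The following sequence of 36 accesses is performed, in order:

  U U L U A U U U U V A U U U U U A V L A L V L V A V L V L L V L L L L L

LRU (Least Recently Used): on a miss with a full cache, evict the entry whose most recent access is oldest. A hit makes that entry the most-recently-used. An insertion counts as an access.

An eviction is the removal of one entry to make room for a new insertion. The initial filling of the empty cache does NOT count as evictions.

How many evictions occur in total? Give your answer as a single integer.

Answer: 2

Derivation:
LRU simulation (capacity=3):
  1. access U: MISS. Cache (LRU->MRU): [U]
  2. access U: HIT. Cache (LRU->MRU): [U]
  3. access L: MISS. Cache (LRU->MRU): [U L]
  4. access U: HIT. Cache (LRU->MRU): [L U]
  5. access A: MISS. Cache (LRU->MRU): [L U A]
  6. access U: HIT. Cache (LRU->MRU): [L A U]
  7. access U: HIT. Cache (LRU->MRU): [L A U]
  8. access U: HIT. Cache (LRU->MRU): [L A U]
  9. access U: HIT. Cache (LRU->MRU): [L A U]
  10. access V: MISS, evict L. Cache (LRU->MRU): [A U V]
  11. access A: HIT. Cache (LRU->MRU): [U V A]
  12. access U: HIT. Cache (LRU->MRU): [V A U]
  13. access U: HIT. Cache (LRU->MRU): [V A U]
  14. access U: HIT. Cache (LRU->MRU): [V A U]
  15. access U: HIT. Cache (LRU->MRU): [V A U]
  16. access U: HIT. Cache (LRU->MRU): [V A U]
  17. access A: HIT. Cache (LRU->MRU): [V U A]
  18. access V: HIT. Cache (LRU->MRU): [U A V]
  19. access L: MISS, evict U. Cache (LRU->MRU): [A V L]
  20. access A: HIT. Cache (LRU->MRU): [V L A]
  21. access L: HIT. Cache (LRU->MRU): [V A L]
  22. access V: HIT. Cache (LRU->MRU): [A L V]
  23. access L: HIT. Cache (LRU->MRU): [A V L]
  24. access V: HIT. Cache (LRU->MRU): [A L V]
  25. access A: HIT. Cache (LRU->MRU): [L V A]
  26. access V: HIT. Cache (LRU->MRU): [L A V]
  27. access L: HIT. Cache (LRU->MRU): [A V L]
  28. access V: HIT. Cache (LRU->MRU): [A L V]
  29. access L: HIT. Cache (LRU->MRU): [A V L]
  30. access L: HIT. Cache (LRU->MRU): [A V L]
  31. access V: HIT. Cache (LRU->MRU): [A L V]
  32. access L: HIT. Cache (LRU->MRU): [A V L]
  33. access L: HIT. Cache (LRU->MRU): [A V L]
  34. access L: HIT. Cache (LRU->MRU): [A V L]
  35. access L: HIT. Cache (LRU->MRU): [A V L]
  36. access L: HIT. Cache (LRU->MRU): [A V L]
Total: 31 hits, 5 misses, 2 evictions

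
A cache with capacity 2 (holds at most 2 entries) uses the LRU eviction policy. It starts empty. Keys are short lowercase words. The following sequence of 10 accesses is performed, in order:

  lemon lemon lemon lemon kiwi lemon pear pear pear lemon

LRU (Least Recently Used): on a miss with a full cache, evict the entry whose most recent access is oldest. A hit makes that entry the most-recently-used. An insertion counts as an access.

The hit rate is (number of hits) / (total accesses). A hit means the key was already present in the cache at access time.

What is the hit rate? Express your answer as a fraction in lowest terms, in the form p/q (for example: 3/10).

LRU simulation (capacity=2):
  1. access lemon: MISS. Cache (LRU->MRU): [lemon]
  2. access lemon: HIT. Cache (LRU->MRU): [lemon]
  3. access lemon: HIT. Cache (LRU->MRU): [lemon]
  4. access lemon: HIT. Cache (LRU->MRU): [lemon]
  5. access kiwi: MISS. Cache (LRU->MRU): [lemon kiwi]
  6. access lemon: HIT. Cache (LRU->MRU): [kiwi lemon]
  7. access pear: MISS, evict kiwi. Cache (LRU->MRU): [lemon pear]
  8. access pear: HIT. Cache (LRU->MRU): [lemon pear]
  9. access pear: HIT. Cache (LRU->MRU): [lemon pear]
  10. access lemon: HIT. Cache (LRU->MRU): [pear lemon]
Total: 7 hits, 3 misses, 1 evictions

Hit rate = 7/10

Answer: 7/10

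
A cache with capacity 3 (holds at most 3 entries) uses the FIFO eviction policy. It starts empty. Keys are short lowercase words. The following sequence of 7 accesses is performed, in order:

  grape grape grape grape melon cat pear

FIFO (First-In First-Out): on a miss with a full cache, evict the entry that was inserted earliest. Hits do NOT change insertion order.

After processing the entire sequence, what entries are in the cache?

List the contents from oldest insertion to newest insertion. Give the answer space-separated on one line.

Answer: melon cat pear

Derivation:
FIFO simulation (capacity=3):
  1. access grape: MISS. Cache (old->new): [grape]
  2. access grape: HIT. Cache (old->new): [grape]
  3. access grape: HIT. Cache (old->new): [grape]
  4. access grape: HIT. Cache (old->new): [grape]
  5. access melon: MISS. Cache (old->new): [grape melon]
  6. access cat: MISS. Cache (old->new): [grape melon cat]
  7. access pear: MISS, evict grape. Cache (old->new): [melon cat pear]
Total: 3 hits, 4 misses, 1 evictions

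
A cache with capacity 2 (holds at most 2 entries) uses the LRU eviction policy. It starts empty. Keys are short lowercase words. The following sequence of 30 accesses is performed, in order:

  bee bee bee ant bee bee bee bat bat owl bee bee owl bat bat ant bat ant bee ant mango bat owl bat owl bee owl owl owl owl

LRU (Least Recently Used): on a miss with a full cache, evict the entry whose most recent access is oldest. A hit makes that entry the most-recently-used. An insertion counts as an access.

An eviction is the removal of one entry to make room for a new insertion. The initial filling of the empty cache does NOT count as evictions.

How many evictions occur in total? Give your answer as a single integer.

Answer: 10

Derivation:
LRU simulation (capacity=2):
  1. access bee: MISS. Cache (LRU->MRU): [bee]
  2. access bee: HIT. Cache (LRU->MRU): [bee]
  3. access bee: HIT. Cache (LRU->MRU): [bee]
  4. access ant: MISS. Cache (LRU->MRU): [bee ant]
  5. access bee: HIT. Cache (LRU->MRU): [ant bee]
  6. access bee: HIT. Cache (LRU->MRU): [ant bee]
  7. access bee: HIT. Cache (LRU->MRU): [ant bee]
  8. access bat: MISS, evict ant. Cache (LRU->MRU): [bee bat]
  9. access bat: HIT. Cache (LRU->MRU): [bee bat]
  10. access owl: MISS, evict bee. Cache (LRU->MRU): [bat owl]
  11. access bee: MISS, evict bat. Cache (LRU->MRU): [owl bee]
  12. access bee: HIT. Cache (LRU->MRU): [owl bee]
  13. access owl: HIT. Cache (LRU->MRU): [bee owl]
  14. access bat: MISS, evict bee. Cache (LRU->MRU): [owl bat]
  15. access bat: HIT. Cache (LRU->MRU): [owl bat]
  16. access ant: MISS, evict owl. Cache (LRU->MRU): [bat ant]
  17. access bat: HIT. Cache (LRU->MRU): [ant bat]
  18. access ant: HIT. Cache (LRU->MRU): [bat ant]
  19. access bee: MISS, evict bat. Cache (LRU->MRU): [ant bee]
  20. access ant: HIT. Cache (LRU->MRU): [bee ant]
  21. access mango: MISS, evict bee. Cache (LRU->MRU): [ant mango]
  22. access bat: MISS, evict ant. Cache (LRU->MRU): [mango bat]
  23. access owl: MISS, evict mango. Cache (LRU->MRU): [bat owl]
  24. access bat: HIT. Cache (LRU->MRU): [owl bat]
  25. access owl: HIT. Cache (LRU->MRU): [bat owl]
  26. access bee: MISS, evict bat. Cache (LRU->MRU): [owl bee]
  27. access owl: HIT. Cache (LRU->MRU): [bee owl]
  28. access owl: HIT. Cache (LRU->MRU): [bee owl]
  29. access owl: HIT. Cache (LRU->MRU): [bee owl]
  30. access owl: HIT. Cache (LRU->MRU): [bee owl]
Total: 18 hits, 12 misses, 10 evictions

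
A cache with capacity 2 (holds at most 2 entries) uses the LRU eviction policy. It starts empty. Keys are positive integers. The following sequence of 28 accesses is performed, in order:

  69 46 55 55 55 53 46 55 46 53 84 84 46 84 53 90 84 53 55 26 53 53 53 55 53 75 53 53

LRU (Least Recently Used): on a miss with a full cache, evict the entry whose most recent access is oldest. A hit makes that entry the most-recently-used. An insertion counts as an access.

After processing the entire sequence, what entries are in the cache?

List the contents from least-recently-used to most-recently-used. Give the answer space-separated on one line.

Answer: 75 53

Derivation:
LRU simulation (capacity=2):
  1. access 69: MISS. Cache (LRU->MRU): [69]
  2. access 46: MISS. Cache (LRU->MRU): [69 46]
  3. access 55: MISS, evict 69. Cache (LRU->MRU): [46 55]
  4. access 55: HIT. Cache (LRU->MRU): [46 55]
  5. access 55: HIT. Cache (LRU->MRU): [46 55]
  6. access 53: MISS, evict 46. Cache (LRU->MRU): [55 53]
  7. access 46: MISS, evict 55. Cache (LRU->MRU): [53 46]
  8. access 55: MISS, evict 53. Cache (LRU->MRU): [46 55]
  9. access 46: HIT. Cache (LRU->MRU): [55 46]
  10. access 53: MISS, evict 55. Cache (LRU->MRU): [46 53]
  11. access 84: MISS, evict 46. Cache (LRU->MRU): [53 84]
  12. access 84: HIT. Cache (LRU->MRU): [53 84]
  13. access 46: MISS, evict 53. Cache (LRU->MRU): [84 46]
  14. access 84: HIT. Cache (LRU->MRU): [46 84]
  15. access 53: MISS, evict 46. Cache (LRU->MRU): [84 53]
  16. access 90: MISS, evict 84. Cache (LRU->MRU): [53 90]
  17. access 84: MISS, evict 53. Cache (LRU->MRU): [90 84]
  18. access 53: MISS, evict 90. Cache (LRU->MRU): [84 53]
  19. access 55: MISS, evict 84. Cache (LRU->MRU): [53 55]
  20. access 26: MISS, evict 53. Cache (LRU->MRU): [55 26]
  21. access 53: MISS, evict 55. Cache (LRU->MRU): [26 53]
  22. access 53: HIT. Cache (LRU->MRU): [26 53]
  23. access 53: HIT. Cache (LRU->MRU): [26 53]
  24. access 55: MISS, evict 26. Cache (LRU->MRU): [53 55]
  25. access 53: HIT. Cache (LRU->MRU): [55 53]
  26. access 75: MISS, evict 55. Cache (LRU->MRU): [53 75]
  27. access 53: HIT. Cache (LRU->MRU): [75 53]
  28. access 53: HIT. Cache (LRU->MRU): [75 53]
Total: 10 hits, 18 misses, 16 evictions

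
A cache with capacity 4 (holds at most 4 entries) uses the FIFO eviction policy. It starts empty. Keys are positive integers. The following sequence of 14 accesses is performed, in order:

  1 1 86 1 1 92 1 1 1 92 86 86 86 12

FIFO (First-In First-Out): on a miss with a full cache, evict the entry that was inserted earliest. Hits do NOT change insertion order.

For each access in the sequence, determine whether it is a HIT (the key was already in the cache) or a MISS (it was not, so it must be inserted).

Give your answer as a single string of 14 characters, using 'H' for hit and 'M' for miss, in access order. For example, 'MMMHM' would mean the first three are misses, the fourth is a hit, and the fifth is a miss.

Answer: MHMHHMHHHHHHHM

Derivation:
FIFO simulation (capacity=4):
  1. access 1: MISS. Cache (old->new): [1]
  2. access 1: HIT. Cache (old->new): [1]
  3. access 86: MISS. Cache (old->new): [1 86]
  4. access 1: HIT. Cache (old->new): [1 86]
  5. access 1: HIT. Cache (old->new): [1 86]
  6. access 92: MISS. Cache (old->new): [1 86 92]
  7. access 1: HIT. Cache (old->new): [1 86 92]
  8. access 1: HIT. Cache (old->new): [1 86 92]
  9. access 1: HIT. Cache (old->new): [1 86 92]
  10. access 92: HIT. Cache (old->new): [1 86 92]
  11. access 86: HIT. Cache (old->new): [1 86 92]
  12. access 86: HIT. Cache (old->new): [1 86 92]
  13. access 86: HIT. Cache (old->new): [1 86 92]
  14. access 12: MISS. Cache (old->new): [1 86 92 12]
Total: 10 hits, 4 misses, 0 evictions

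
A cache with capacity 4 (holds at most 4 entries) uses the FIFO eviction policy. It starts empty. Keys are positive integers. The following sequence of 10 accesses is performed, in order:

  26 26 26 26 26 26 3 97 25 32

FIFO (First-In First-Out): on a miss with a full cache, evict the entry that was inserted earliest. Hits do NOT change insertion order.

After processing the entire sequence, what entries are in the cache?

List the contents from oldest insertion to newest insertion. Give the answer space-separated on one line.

FIFO simulation (capacity=4):
  1. access 26: MISS. Cache (old->new): [26]
  2. access 26: HIT. Cache (old->new): [26]
  3. access 26: HIT. Cache (old->new): [26]
  4. access 26: HIT. Cache (old->new): [26]
  5. access 26: HIT. Cache (old->new): [26]
  6. access 26: HIT. Cache (old->new): [26]
  7. access 3: MISS. Cache (old->new): [26 3]
  8. access 97: MISS. Cache (old->new): [26 3 97]
  9. access 25: MISS. Cache (old->new): [26 3 97 25]
  10. access 32: MISS, evict 26. Cache (old->new): [3 97 25 32]
Total: 5 hits, 5 misses, 1 evictions

Answer: 3 97 25 32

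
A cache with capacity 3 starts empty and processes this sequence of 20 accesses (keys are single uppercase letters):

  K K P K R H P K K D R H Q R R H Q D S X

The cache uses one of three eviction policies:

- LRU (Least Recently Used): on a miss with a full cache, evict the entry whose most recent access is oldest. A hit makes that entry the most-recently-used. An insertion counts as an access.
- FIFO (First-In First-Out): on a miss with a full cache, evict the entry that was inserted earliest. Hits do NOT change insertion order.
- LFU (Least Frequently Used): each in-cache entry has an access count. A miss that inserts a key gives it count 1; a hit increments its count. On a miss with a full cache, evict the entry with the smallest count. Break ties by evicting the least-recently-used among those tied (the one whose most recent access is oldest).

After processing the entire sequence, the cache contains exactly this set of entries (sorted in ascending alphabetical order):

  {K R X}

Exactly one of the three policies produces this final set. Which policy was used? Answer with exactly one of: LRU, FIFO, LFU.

Simulating under each policy and comparing final sets:
  LRU: final set = {D S X} -> differs
  FIFO: final set = {D S X} -> differs
  LFU: final set = {K R X} -> MATCHES target
Only LFU produces the target set.

Answer: LFU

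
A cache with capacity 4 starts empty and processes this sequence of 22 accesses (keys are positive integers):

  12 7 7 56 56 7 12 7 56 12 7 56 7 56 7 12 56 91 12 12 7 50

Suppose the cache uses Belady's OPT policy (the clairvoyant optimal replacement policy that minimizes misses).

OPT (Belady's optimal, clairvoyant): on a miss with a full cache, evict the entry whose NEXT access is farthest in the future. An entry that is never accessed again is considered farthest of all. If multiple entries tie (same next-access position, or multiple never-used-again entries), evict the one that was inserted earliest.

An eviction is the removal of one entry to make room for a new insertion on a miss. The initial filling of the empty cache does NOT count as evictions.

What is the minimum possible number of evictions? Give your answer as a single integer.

Answer: 1

Derivation:
OPT (Belady) simulation (capacity=4):
  1. access 12: MISS. Cache: [12]
  2. access 7: MISS. Cache: [12 7]
  3. access 7: HIT. Next use of 7: step 6. Cache: [12 7]
  4. access 56: MISS. Cache: [12 7 56]
  5. access 56: HIT. Next use of 56: step 9. Cache: [12 7 56]
  6. access 7: HIT. Next use of 7: step 8. Cache: [12 7 56]
  7. access 12: HIT. Next use of 12: step 10. Cache: [12 7 56]
  8. access 7: HIT. Next use of 7: step 11. Cache: [12 7 56]
  9. access 56: HIT. Next use of 56: step 12. Cache: [12 7 56]
  10. access 12: HIT. Next use of 12: step 16. Cache: [12 7 56]
  11. access 7: HIT. Next use of 7: step 13. Cache: [12 7 56]
  12. access 56: HIT. Next use of 56: step 14. Cache: [12 7 56]
  13. access 7: HIT. Next use of 7: step 15. Cache: [12 7 56]
  14. access 56: HIT. Next use of 56: step 17. Cache: [12 7 56]
  15. access 7: HIT. Next use of 7: step 21. Cache: [12 7 56]
  16. access 12: HIT. Next use of 12: step 19. Cache: [12 7 56]
  17. access 56: HIT. Next use of 56: never. Cache: [12 7 56]
  18. access 91: MISS. Cache: [12 7 56 91]
  19. access 12: HIT. Next use of 12: step 20. Cache: [12 7 56 91]
  20. access 12: HIT. Next use of 12: never. Cache: [12 7 56 91]
  21. access 7: HIT. Next use of 7: never. Cache: [12 7 56 91]
  22. access 50: MISS, evict 12 (next use: never). Cache: [7 56 91 50]
Total: 17 hits, 5 misses, 1 evictions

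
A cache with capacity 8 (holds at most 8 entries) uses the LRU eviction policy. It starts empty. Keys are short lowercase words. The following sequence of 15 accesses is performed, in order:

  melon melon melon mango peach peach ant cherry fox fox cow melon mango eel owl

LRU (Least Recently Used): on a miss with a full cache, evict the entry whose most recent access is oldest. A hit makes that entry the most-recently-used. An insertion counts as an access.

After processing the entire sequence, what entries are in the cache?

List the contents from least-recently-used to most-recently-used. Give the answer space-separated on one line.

Answer: ant cherry fox cow melon mango eel owl

Derivation:
LRU simulation (capacity=8):
  1. access melon: MISS. Cache (LRU->MRU): [melon]
  2. access melon: HIT. Cache (LRU->MRU): [melon]
  3. access melon: HIT. Cache (LRU->MRU): [melon]
  4. access mango: MISS. Cache (LRU->MRU): [melon mango]
  5. access peach: MISS. Cache (LRU->MRU): [melon mango peach]
  6. access peach: HIT. Cache (LRU->MRU): [melon mango peach]
  7. access ant: MISS. Cache (LRU->MRU): [melon mango peach ant]
  8. access cherry: MISS. Cache (LRU->MRU): [melon mango peach ant cherry]
  9. access fox: MISS. Cache (LRU->MRU): [melon mango peach ant cherry fox]
  10. access fox: HIT. Cache (LRU->MRU): [melon mango peach ant cherry fox]
  11. access cow: MISS. Cache (LRU->MRU): [melon mango peach ant cherry fox cow]
  12. access melon: HIT. Cache (LRU->MRU): [mango peach ant cherry fox cow melon]
  13. access mango: HIT. Cache (LRU->MRU): [peach ant cherry fox cow melon mango]
  14. access eel: MISS. Cache (LRU->MRU): [peach ant cherry fox cow melon mango eel]
  15. access owl: MISS, evict peach. Cache (LRU->MRU): [ant cherry fox cow melon mango eel owl]
Total: 6 hits, 9 misses, 1 evictions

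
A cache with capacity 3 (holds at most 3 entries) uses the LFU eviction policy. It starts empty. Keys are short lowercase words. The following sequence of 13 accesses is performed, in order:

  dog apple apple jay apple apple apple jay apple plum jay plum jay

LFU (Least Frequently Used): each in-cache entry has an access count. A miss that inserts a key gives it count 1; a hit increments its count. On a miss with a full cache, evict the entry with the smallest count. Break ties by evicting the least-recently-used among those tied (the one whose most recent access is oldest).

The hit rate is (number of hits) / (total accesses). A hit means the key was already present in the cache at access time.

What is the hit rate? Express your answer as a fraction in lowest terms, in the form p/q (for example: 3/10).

LFU simulation (capacity=3):
  1. access dog: MISS. Cache: [dog(c=1)]
  2. access apple: MISS. Cache: [dog(c=1) apple(c=1)]
  3. access apple: HIT, count now 2. Cache: [dog(c=1) apple(c=2)]
  4. access jay: MISS. Cache: [dog(c=1) jay(c=1) apple(c=2)]
  5. access apple: HIT, count now 3. Cache: [dog(c=1) jay(c=1) apple(c=3)]
  6. access apple: HIT, count now 4. Cache: [dog(c=1) jay(c=1) apple(c=4)]
  7. access apple: HIT, count now 5. Cache: [dog(c=1) jay(c=1) apple(c=5)]
  8. access jay: HIT, count now 2. Cache: [dog(c=1) jay(c=2) apple(c=5)]
  9. access apple: HIT, count now 6. Cache: [dog(c=1) jay(c=2) apple(c=6)]
  10. access plum: MISS, evict dog(c=1). Cache: [plum(c=1) jay(c=2) apple(c=6)]
  11. access jay: HIT, count now 3. Cache: [plum(c=1) jay(c=3) apple(c=6)]
  12. access plum: HIT, count now 2. Cache: [plum(c=2) jay(c=3) apple(c=6)]
  13. access jay: HIT, count now 4. Cache: [plum(c=2) jay(c=4) apple(c=6)]
Total: 9 hits, 4 misses, 1 evictions

Hit rate = 9/13

Answer: 9/13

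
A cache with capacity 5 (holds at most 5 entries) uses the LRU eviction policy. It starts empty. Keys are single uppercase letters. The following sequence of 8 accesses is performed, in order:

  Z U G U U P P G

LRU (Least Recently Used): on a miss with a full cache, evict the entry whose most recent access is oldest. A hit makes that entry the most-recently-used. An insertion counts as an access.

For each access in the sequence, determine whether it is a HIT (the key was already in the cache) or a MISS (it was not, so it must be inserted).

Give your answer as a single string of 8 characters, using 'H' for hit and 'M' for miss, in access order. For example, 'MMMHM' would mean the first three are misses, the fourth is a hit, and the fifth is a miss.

LRU simulation (capacity=5):
  1. access Z: MISS. Cache (LRU->MRU): [Z]
  2. access U: MISS. Cache (LRU->MRU): [Z U]
  3. access G: MISS. Cache (LRU->MRU): [Z U G]
  4. access U: HIT. Cache (LRU->MRU): [Z G U]
  5. access U: HIT. Cache (LRU->MRU): [Z G U]
  6. access P: MISS. Cache (LRU->MRU): [Z G U P]
  7. access P: HIT. Cache (LRU->MRU): [Z G U P]
  8. access G: HIT. Cache (LRU->MRU): [Z U P G]
Total: 4 hits, 4 misses, 0 evictions

Answer: MMMHHMHH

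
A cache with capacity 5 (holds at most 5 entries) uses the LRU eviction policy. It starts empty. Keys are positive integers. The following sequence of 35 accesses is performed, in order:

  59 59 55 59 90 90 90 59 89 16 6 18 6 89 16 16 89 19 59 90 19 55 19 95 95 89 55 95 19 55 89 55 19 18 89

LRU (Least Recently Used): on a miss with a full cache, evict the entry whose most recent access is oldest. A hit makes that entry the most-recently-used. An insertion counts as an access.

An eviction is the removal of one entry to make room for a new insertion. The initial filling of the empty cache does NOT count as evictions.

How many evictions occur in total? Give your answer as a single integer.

Answer: 9

Derivation:
LRU simulation (capacity=5):
  1. access 59: MISS. Cache (LRU->MRU): [59]
  2. access 59: HIT. Cache (LRU->MRU): [59]
  3. access 55: MISS. Cache (LRU->MRU): [59 55]
  4. access 59: HIT. Cache (LRU->MRU): [55 59]
  5. access 90: MISS. Cache (LRU->MRU): [55 59 90]
  6. access 90: HIT. Cache (LRU->MRU): [55 59 90]
  7. access 90: HIT. Cache (LRU->MRU): [55 59 90]
  8. access 59: HIT. Cache (LRU->MRU): [55 90 59]
  9. access 89: MISS. Cache (LRU->MRU): [55 90 59 89]
  10. access 16: MISS. Cache (LRU->MRU): [55 90 59 89 16]
  11. access 6: MISS, evict 55. Cache (LRU->MRU): [90 59 89 16 6]
  12. access 18: MISS, evict 90. Cache (LRU->MRU): [59 89 16 6 18]
  13. access 6: HIT. Cache (LRU->MRU): [59 89 16 18 6]
  14. access 89: HIT. Cache (LRU->MRU): [59 16 18 6 89]
  15. access 16: HIT. Cache (LRU->MRU): [59 18 6 89 16]
  16. access 16: HIT. Cache (LRU->MRU): [59 18 6 89 16]
  17. access 89: HIT. Cache (LRU->MRU): [59 18 6 16 89]
  18. access 19: MISS, evict 59. Cache (LRU->MRU): [18 6 16 89 19]
  19. access 59: MISS, evict 18. Cache (LRU->MRU): [6 16 89 19 59]
  20. access 90: MISS, evict 6. Cache (LRU->MRU): [16 89 19 59 90]
  21. access 19: HIT. Cache (LRU->MRU): [16 89 59 90 19]
  22. access 55: MISS, evict 16. Cache (LRU->MRU): [89 59 90 19 55]
  23. access 19: HIT. Cache (LRU->MRU): [89 59 90 55 19]
  24. access 95: MISS, evict 89. Cache (LRU->MRU): [59 90 55 19 95]
  25. access 95: HIT. Cache (LRU->MRU): [59 90 55 19 95]
  26. access 89: MISS, evict 59. Cache (LRU->MRU): [90 55 19 95 89]
  27. access 55: HIT. Cache (LRU->MRU): [90 19 95 89 55]
  28. access 95: HIT. Cache (LRU->MRU): [90 19 89 55 95]
  29. access 19: HIT. Cache (LRU->MRU): [90 89 55 95 19]
  30. access 55: HIT. Cache (LRU->MRU): [90 89 95 19 55]
  31. access 89: HIT. Cache (LRU->MRU): [90 95 19 55 89]
  32. access 55: HIT. Cache (LRU->MRU): [90 95 19 89 55]
  33. access 19: HIT. Cache (LRU->MRU): [90 95 89 55 19]
  34. access 18: MISS, evict 90. Cache (LRU->MRU): [95 89 55 19 18]
  35. access 89: HIT. Cache (LRU->MRU): [95 55 19 18 89]
Total: 21 hits, 14 misses, 9 evictions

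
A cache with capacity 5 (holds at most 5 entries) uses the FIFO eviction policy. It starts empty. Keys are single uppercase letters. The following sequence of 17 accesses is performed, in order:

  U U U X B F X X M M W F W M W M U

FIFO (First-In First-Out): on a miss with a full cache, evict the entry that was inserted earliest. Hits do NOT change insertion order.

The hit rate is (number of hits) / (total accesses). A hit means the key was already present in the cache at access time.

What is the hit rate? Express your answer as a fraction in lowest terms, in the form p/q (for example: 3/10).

FIFO simulation (capacity=5):
  1. access U: MISS. Cache (old->new): [U]
  2. access U: HIT. Cache (old->new): [U]
  3. access U: HIT. Cache (old->new): [U]
  4. access X: MISS. Cache (old->new): [U X]
  5. access B: MISS. Cache (old->new): [U X B]
  6. access F: MISS. Cache (old->new): [U X B F]
  7. access X: HIT. Cache (old->new): [U X B F]
  8. access X: HIT. Cache (old->new): [U X B F]
  9. access M: MISS. Cache (old->new): [U X B F M]
  10. access M: HIT. Cache (old->new): [U X B F M]
  11. access W: MISS, evict U. Cache (old->new): [X B F M W]
  12. access F: HIT. Cache (old->new): [X B F M W]
  13. access W: HIT. Cache (old->new): [X B F M W]
  14. access M: HIT. Cache (old->new): [X B F M W]
  15. access W: HIT. Cache (old->new): [X B F M W]
  16. access M: HIT. Cache (old->new): [X B F M W]
  17. access U: MISS, evict X. Cache (old->new): [B F M W U]
Total: 10 hits, 7 misses, 2 evictions

Hit rate = 10/17

Answer: 10/17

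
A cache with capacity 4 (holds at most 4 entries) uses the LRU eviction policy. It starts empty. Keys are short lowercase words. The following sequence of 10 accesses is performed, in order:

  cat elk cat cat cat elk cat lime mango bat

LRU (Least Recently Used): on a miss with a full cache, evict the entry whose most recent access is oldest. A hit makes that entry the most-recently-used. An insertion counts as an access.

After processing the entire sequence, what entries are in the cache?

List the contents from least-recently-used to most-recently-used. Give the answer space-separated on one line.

LRU simulation (capacity=4):
  1. access cat: MISS. Cache (LRU->MRU): [cat]
  2. access elk: MISS. Cache (LRU->MRU): [cat elk]
  3. access cat: HIT. Cache (LRU->MRU): [elk cat]
  4. access cat: HIT. Cache (LRU->MRU): [elk cat]
  5. access cat: HIT. Cache (LRU->MRU): [elk cat]
  6. access elk: HIT. Cache (LRU->MRU): [cat elk]
  7. access cat: HIT. Cache (LRU->MRU): [elk cat]
  8. access lime: MISS. Cache (LRU->MRU): [elk cat lime]
  9. access mango: MISS. Cache (LRU->MRU): [elk cat lime mango]
  10. access bat: MISS, evict elk. Cache (LRU->MRU): [cat lime mango bat]
Total: 5 hits, 5 misses, 1 evictions

Answer: cat lime mango bat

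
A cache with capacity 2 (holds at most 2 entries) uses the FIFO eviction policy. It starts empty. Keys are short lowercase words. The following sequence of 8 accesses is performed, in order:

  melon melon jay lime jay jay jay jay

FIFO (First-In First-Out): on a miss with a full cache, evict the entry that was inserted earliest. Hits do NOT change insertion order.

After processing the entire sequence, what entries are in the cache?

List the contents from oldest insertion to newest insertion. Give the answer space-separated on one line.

FIFO simulation (capacity=2):
  1. access melon: MISS. Cache (old->new): [melon]
  2. access melon: HIT. Cache (old->new): [melon]
  3. access jay: MISS. Cache (old->new): [melon jay]
  4. access lime: MISS, evict melon. Cache (old->new): [jay lime]
  5. access jay: HIT. Cache (old->new): [jay lime]
  6. access jay: HIT. Cache (old->new): [jay lime]
  7. access jay: HIT. Cache (old->new): [jay lime]
  8. access jay: HIT. Cache (old->new): [jay lime]
Total: 5 hits, 3 misses, 1 evictions

Answer: jay lime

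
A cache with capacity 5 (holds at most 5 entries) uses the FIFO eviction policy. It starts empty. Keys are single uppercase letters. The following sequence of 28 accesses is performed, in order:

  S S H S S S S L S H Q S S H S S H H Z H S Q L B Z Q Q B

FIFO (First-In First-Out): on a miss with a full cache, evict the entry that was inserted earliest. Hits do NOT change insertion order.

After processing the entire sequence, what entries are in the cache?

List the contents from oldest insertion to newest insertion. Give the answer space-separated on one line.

Answer: H L Q Z B

Derivation:
FIFO simulation (capacity=5):
  1. access S: MISS. Cache (old->new): [S]
  2. access S: HIT. Cache (old->new): [S]
  3. access H: MISS. Cache (old->new): [S H]
  4. access S: HIT. Cache (old->new): [S H]
  5. access S: HIT. Cache (old->new): [S H]
  6. access S: HIT. Cache (old->new): [S H]
  7. access S: HIT. Cache (old->new): [S H]
  8. access L: MISS. Cache (old->new): [S H L]
  9. access S: HIT. Cache (old->new): [S H L]
  10. access H: HIT. Cache (old->new): [S H L]
  11. access Q: MISS. Cache (old->new): [S H L Q]
  12. access S: HIT. Cache (old->new): [S H L Q]
  13. access S: HIT. Cache (old->new): [S H L Q]
  14. access H: HIT. Cache (old->new): [S H L Q]
  15. access S: HIT. Cache (old->new): [S H L Q]
  16. access S: HIT. Cache (old->new): [S H L Q]
  17. access H: HIT. Cache (old->new): [S H L Q]
  18. access H: HIT. Cache (old->new): [S H L Q]
  19. access Z: MISS. Cache (old->new): [S H L Q Z]
  20. access H: HIT. Cache (old->new): [S H L Q Z]
  21. access S: HIT. Cache (old->new): [S H L Q Z]
  22. access Q: HIT. Cache (old->new): [S H L Q Z]
  23. access L: HIT. Cache (old->new): [S H L Q Z]
  24. access B: MISS, evict S. Cache (old->new): [H L Q Z B]
  25. access Z: HIT. Cache (old->new): [H L Q Z B]
  26. access Q: HIT. Cache (old->new): [H L Q Z B]
  27. access Q: HIT. Cache (old->new): [H L Q Z B]
  28. access B: HIT. Cache (old->new): [H L Q Z B]
Total: 22 hits, 6 misses, 1 evictions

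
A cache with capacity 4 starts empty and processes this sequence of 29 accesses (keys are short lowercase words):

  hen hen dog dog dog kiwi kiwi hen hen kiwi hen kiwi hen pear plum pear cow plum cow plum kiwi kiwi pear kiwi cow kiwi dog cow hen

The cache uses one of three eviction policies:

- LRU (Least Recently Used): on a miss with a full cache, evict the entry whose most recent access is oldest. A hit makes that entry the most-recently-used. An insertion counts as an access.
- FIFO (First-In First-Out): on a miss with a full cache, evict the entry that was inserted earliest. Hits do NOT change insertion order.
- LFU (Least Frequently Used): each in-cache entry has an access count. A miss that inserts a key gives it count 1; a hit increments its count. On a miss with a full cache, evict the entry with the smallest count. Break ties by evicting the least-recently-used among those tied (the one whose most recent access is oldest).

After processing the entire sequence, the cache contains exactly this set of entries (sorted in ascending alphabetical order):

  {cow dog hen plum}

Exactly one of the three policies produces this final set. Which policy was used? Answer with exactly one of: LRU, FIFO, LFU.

Answer: FIFO

Derivation:
Simulating under each policy and comparing final sets:
  LRU: final set = {cow dog hen kiwi} -> differs
  FIFO: final set = {cow dog hen plum} -> MATCHES target
  LFU: final set = {cow dog hen kiwi} -> differs
Only FIFO produces the target set.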